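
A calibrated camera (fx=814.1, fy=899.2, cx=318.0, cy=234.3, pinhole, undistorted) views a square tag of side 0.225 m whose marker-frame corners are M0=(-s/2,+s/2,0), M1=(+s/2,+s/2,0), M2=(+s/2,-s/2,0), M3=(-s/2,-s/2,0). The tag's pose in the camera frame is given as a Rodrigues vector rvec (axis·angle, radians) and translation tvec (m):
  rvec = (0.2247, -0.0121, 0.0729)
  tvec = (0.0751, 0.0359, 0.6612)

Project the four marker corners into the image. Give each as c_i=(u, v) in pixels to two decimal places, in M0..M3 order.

c0=(263.99, 414.82) c1=(529.69, 434.46) c2=(567.37, 142.05) c3=(280.99, 118.77)

Intrinsics K: fx=814.1, fy=899.2, cx=318.0, cy=234.3
Marker side s = 0.225 m; corners in marker frame (Z=0):
  M0 = (-0.1125, +0.1125, 0)
  M1 = (+0.1125, +0.1125, 0)
  M2 = (+0.1125, -0.1125, 0)
  M3 = (-0.1125, -0.1125, 0)
rvec = (0.2247, -0.0121, 0.0729), |rvec| = θ = 0.23654 rad = 13.553°
Rodrigues: sinθ=0.23434, 1−cosθ=0.02785; R = I + sinθ·[k]× + (1−cosθ)·[k]×²:
    [+0.99728 -0.07358 -0.00384]
    [+0.07087 +0.97223 -0.22305]
    [+0.02014 +0.22217 +0.97480]
t = (0.0751, 0.0359, 0.6612) m
M0: Pc = R·M0+t = (-0.04537, +0.13730, +0.68393); u = 814.1·(-0.04537)/0.68393 + 318.0 = 263.9930, v = 899.2·(+0.13730)/0.68393 + 234.3 = 414.8199
M1: Pc = R·M1+t = (+0.17902, +0.15325, +0.68846); u = 814.1·(+0.17902)/0.68846 + 318.0 = 529.6866, v = 899.2·(+0.15325)/0.68846 + 234.3 = 434.4582
M2: Pc = R·M2+t = (+0.19557, -0.06550, +0.63847); u = 814.1·(+0.19557)/0.63847 + 318.0 = 567.3686, v = 899.2·(-0.06550)/0.63847 + 234.3 = 142.0482
M3: Pc = R·M3+t = (-0.02882, -0.08145, +0.63394); u = 814.1·(-0.02882)/0.63394 + 318.0 = 280.9934, v = 899.2·(-0.08145)/0.63394 + 234.3 = 118.7711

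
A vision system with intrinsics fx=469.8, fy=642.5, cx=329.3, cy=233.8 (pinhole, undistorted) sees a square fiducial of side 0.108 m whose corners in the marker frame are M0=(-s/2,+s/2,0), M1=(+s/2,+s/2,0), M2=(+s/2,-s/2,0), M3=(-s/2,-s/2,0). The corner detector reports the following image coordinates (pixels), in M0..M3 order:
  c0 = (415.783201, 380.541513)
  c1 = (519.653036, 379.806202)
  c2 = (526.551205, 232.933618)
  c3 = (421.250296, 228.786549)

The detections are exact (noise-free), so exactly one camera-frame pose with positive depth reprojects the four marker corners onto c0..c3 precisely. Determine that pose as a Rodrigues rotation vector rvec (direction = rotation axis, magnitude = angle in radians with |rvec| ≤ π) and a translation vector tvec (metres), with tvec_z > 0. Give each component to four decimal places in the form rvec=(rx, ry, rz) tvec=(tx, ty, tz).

Intrinsics K: fx=469.8, fy=642.5, cx=329.3, cy=233.8
Marker side s = 0.108 m; corners in marker frame (Z=0):
  M0 = (-0.0540, +0.0540, 0)
  M1 = (+0.0540, +0.0540, 0)
  M2 = (+0.0540, -0.0540, 0)
  M3 = (-0.0540, -0.0540, 0)
Detected image corners:
  c0 = (415.783201, 380.541513) px
  c1 = (519.653036, 379.806202) px
  c2 = (526.551205, 232.933618) px
  c3 = (421.250296, 228.786549) px
Planar DLT: solve 8×8 A·h = b for H (H[2,2]=1):
  H  [+1110.09950 +10.67668 +471.63561]
  H  [+107.61477 +1426.31398 +306.11338]
  H  [+0.30112 +0.14450 +1.00000]
B = K⁻¹H; ‖b₁‖=2.173594, ‖b₂‖=2.173594; λ = 2/(‖b₁‖+‖b₂‖) = 0.460068, sign → tz>0 ⇒ λ=+0.460068
r₁ = λ·B[:,0] = (+0.99000,+0.02665,+0.13853); r₂ = λ·B[:,1] = (-0.03614,+0.99713,+0.06648)
r₃ = r₁×r₂ = (-0.13636,-0.07082,+0.98812); SVD([r₁ r₂ r₃]) → R = UVᵀ:
  R  [+0.99000 -0.03614 -0.13636]
  R  [+0.02665 +0.99713 -0.07082]
  R  [+0.13853 +0.06648 +0.98812]
t = (+0.13939, +0.05178, +0.46007) m
tr R = 2.975256; θ = arccos((tr R − 1)/2) = 0.157464 rad = 9.022°
axis k = ((R−Rᵀ)₃₂, (R−Rᵀ)₁₃, (R−Rᵀ)₂₁) / (2 sinθ) = (+0.437778, -0.876510, +0.200203)
rvec = θ·k = (+0.068934, -0.138019, +0.031525)

rvec=(0.0689, -0.1380, 0.0315) tvec=(0.1394, 0.0518, 0.4601)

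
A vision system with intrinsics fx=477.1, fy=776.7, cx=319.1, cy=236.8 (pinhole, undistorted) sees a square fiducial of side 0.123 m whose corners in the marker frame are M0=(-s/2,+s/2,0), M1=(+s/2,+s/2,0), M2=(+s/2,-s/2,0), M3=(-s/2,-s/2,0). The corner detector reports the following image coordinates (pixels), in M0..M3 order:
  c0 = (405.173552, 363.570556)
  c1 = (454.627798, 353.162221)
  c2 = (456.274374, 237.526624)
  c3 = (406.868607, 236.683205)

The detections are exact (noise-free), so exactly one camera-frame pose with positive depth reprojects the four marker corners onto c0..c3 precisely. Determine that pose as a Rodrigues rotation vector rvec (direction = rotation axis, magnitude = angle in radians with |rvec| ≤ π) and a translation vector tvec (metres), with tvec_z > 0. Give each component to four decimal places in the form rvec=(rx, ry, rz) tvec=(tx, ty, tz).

Intrinsics K: fx=477.1, fy=776.7, cx=319.1, cy=236.8
Marker side s = 0.123 m; corners in marker frame (Z=0):
  M0 = (-0.0615, +0.0615, 0)
  M1 = (+0.0615, +0.0615, 0)
  M2 = (+0.0615, -0.0615, 0)
  M3 = (-0.0615, -0.0615, 0)
Detected image corners:
  c0 = (405.173552, 363.570556) px
  c1 = (454.627798, 353.162221) px
  c2 = (456.274374, 237.526624) px
  c3 = (406.868607, 236.683205) px
Planar DLT: solve 8×8 A·h = b for H (H[2,2]=1):
  H  [+727.10857 -6.01567 +431.88288]
  H  [+185.88184 +988.96667 +297.69005]
  H  [+0.75508 +0.01755 +1.00000]
B = K⁻¹H; ‖b₁‖=1.268298, ‖b₂‖=1.268298; λ = 2/(‖b₁‖+‖b₂‖) = 0.788458, sign → tz>0 ⇒ λ=+0.788458
r₁ = λ·B[:,0] = (+0.80344,+0.00719,+0.59535); r₂ = λ·B[:,1] = (-0.01920,+0.99972,+0.01384)
r₃ = r₁×r₂ = (-0.59508,-0.02255,+0.80335); SVD([r₁ r₂ r₃]) → R = UVᵀ:
  R  [+0.80344 -0.01920 -0.59508]
  R  [+0.00719 +0.99972 -0.02255]
  R  [+0.59535 +0.01384 +0.80335]
t = (+0.18639, +0.06181, +0.78846) m
tr R = 2.606508; θ = arccos((tr R − 1)/2) = 0.638058 rad = 36.558°
axis k = ((R−Rᵀ)₃₂, (R−Rᵀ)₁₃, (R−Rᵀ)₂₁) / (2 sinθ) = (+0.030540, -0.999288, +0.022147)
rvec = θ·k = (+0.019487, -0.637604, +0.014131)

rvec=(0.0195, -0.6376, 0.0141) tvec=(0.1864, 0.0618, 0.7885)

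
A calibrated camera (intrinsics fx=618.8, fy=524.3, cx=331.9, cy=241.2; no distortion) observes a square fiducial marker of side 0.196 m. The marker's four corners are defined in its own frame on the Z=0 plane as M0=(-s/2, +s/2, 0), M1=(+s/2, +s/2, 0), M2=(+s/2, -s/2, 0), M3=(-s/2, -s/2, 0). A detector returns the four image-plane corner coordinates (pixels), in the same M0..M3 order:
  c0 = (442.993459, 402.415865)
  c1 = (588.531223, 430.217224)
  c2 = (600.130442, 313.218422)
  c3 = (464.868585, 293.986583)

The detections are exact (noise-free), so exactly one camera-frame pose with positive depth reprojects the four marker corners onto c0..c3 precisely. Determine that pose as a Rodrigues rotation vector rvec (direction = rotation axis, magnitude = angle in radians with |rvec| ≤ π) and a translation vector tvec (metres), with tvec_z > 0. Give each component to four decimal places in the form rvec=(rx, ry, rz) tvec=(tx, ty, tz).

Intrinsics K: fx=618.8, fy=524.3, cx=331.9, cy=241.2
Marker side s = 0.196 m; corners in marker frame (Z=0):
  M0 = (-0.0980, +0.0980, 0)
  M1 = (+0.0980, +0.0980, 0)
  M2 = (+0.0980, -0.0980, 0)
  M3 = (-0.0980, -0.0980, 0)
Detected image corners:
  c0 = (442.993459, 402.415865) px
  c1 = (588.531223, 430.217224) px
  c2 = (600.130442, 313.218422) px
  c3 = (464.868585, 293.986583) px
Planar DLT: solve 8×8 A·h = b for H (H[2,2]=1):
  H  [+556.74019 -300.79064 +522.38588]
  H  [+10.22874 +427.02828 +357.34944]
  H  [-0.30247 -0.40948 +1.00000]
B = K⁻¹H; ‖b₁‖=1.115518, ‖b₂‖=1.115518; λ = 2/(‖b₁‖+‖b₂‖) = 0.896444, sign → tz>0 ⇒ λ=+0.896444
r₁ = λ·B[:,0] = (+0.95197,+0.14223,-0.27115); r₂ = λ·B[:,1] = (-0.23887,+0.89900,-0.36707)
r₃ = r₁×r₂ = (+0.19155,+0.41421,+0.88980); SVD([r₁ r₂ r₃]) → R = UVᵀ:
  R  [+0.95197 -0.23887 +0.19155]
  R  [+0.14223 +0.89900 +0.41421]
  R  [-0.27115 -0.36707 +0.88980]
t = (+0.27595, +0.19859, +0.89644) m
tr R = 2.740767; θ = arccos((tr R − 1)/2) = 0.514816 rad = 29.497°
axis k = ((R−Rᵀ)₃₂, (R−Rᵀ)₁₃, (R−Rᵀ)₂₁) / (2 sinθ) = (-0.793386, +0.469865, +0.386996)
rvec = θ·k = (-0.408447, +0.241894, +0.199232)

rvec=(-0.4084, 0.2419, 0.1992) tvec=(0.2760, 0.1986, 0.8964)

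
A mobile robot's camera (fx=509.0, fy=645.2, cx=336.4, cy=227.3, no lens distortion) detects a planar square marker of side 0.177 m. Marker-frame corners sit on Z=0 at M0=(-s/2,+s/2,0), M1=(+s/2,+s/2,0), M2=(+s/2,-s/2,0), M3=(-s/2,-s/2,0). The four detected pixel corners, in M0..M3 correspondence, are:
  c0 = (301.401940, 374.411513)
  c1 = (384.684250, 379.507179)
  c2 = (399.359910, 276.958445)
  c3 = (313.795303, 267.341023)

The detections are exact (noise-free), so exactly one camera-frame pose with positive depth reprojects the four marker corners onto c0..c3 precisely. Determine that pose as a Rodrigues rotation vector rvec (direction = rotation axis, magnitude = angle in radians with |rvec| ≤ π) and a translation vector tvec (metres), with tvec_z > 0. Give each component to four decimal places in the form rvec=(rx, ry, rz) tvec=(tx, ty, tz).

Intrinsics K: fx=509.0, fy=645.2, cx=336.4, cy=227.3
Marker side s = 0.177 m; corners in marker frame (Z=0):
  M0 = (-0.0885, +0.0885, 0)
  M1 = (+0.0885, +0.0885, 0)
  M2 = (+0.0885, -0.0885, 0)
  M3 = (-0.0885, -0.0885, 0)
Detected image corners:
  c0 = (301.401940, 374.411513) px
  c1 = (384.684250, 379.507179) px
  c2 = (399.359910, 276.958445) px
  c3 = (313.795303, 267.341023) px
Planar DLT: solve 8×8 A·h = b for H (H[2,2]=1):
  H  [+557.46729 -10.24707 +350.55758]
  H  [+116.13510 +653.44437 +325.50923]
  H  [+0.23043 +0.18968 +1.00000]
B = K⁻¹H; ‖b₁‖=0.975693, ‖b₂‖=0.975693; λ = 2/(‖b₁‖+‖b₂‖) = 1.024912, sign → tz>0 ⇒ λ=+1.024912
r₁ = λ·B[:,0] = (+0.96642,+0.10128,+0.23617); r₂ = λ·B[:,1] = (-0.14911,+0.96952,+0.19440)
r₃ = r₁×r₂ = (-0.20928,-0.22309,+0.95207); SVD([r₁ r₂ r₃]) → R = UVᵀ:
  R  [+0.96642 -0.14911 -0.20928]
  R  [+0.10128 +0.96952 -0.22309]
  R  [+0.23617 +0.19440 +0.95207]
t = (+0.02851, +0.15601, +1.02491) m
tr R = 2.888008; θ = arccos((tr R − 1)/2) = 0.336233 rad = 19.265°
axis k = ((R−Rᵀ)₃₂, (R−Rᵀ)₁₃, (R−Rᵀ)₂₁) / (2 sinθ) = (+0.632688, -0.675066, +0.379463)
rvec = θ·k = (+0.212731, -0.226980, +0.127588)

rvec=(0.2127, -0.2270, 0.1276) tvec=(0.0285, 0.1560, 1.0249)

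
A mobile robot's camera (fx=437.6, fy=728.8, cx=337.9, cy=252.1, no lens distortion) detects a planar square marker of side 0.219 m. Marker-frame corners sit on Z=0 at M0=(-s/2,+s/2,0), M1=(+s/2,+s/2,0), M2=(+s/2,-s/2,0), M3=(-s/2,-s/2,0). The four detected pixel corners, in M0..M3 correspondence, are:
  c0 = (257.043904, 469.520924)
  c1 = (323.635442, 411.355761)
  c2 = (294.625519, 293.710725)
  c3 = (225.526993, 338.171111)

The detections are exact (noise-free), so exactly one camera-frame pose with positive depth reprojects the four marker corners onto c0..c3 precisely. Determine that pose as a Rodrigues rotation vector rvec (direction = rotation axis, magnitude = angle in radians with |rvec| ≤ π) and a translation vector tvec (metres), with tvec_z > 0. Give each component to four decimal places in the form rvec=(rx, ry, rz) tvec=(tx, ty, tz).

rvec=(-0.1758, -0.5985, -0.3659) tvec=(-0.1668, 0.2043, 1.1968)

Intrinsics K: fx=437.6, fy=728.8, cx=337.9, cy=252.1
Marker side s = 0.219 m; corners in marker frame (Z=0):
  M0 = (-0.1095, +0.1095, 0)
  M1 = (+0.1095, +0.1095, 0)
  M2 = (+0.1095, -0.1095, 0)
  M3 = (-0.1095, -0.1095, 0)
Detected image corners:
  c0 = (257.043904, 469.520924) px
  c1 = (323.635442, 411.355761) px
  c2 = (294.625519, 293.710725) px
  c3 = (225.526993, 338.171111) px
Planar DLT: solve 8×8 A·h = b for H (H[2,2]=1):
  H  [+442.84144 +124.98715 +276.92566]
  H  [-51.35237 +549.09958 +376.51229]
  H  [+0.48333 -0.04687 +1.00000]
B = K⁻¹H; ‖b₁‖=0.835529, ‖b₂‖=0.835529; λ = 2/(‖b₁‖+‖b₂‖) = 1.196846, sign → tz>0 ⇒ λ=+1.196846
r₁ = λ·B[:,0] = (+0.76450,-0.28443,+0.57848); r₂ = λ·B[:,1] = (+0.38516,+0.92114,-0.05610)
r₃ = r₁×r₂ = (-0.51690,+0.26569,+0.81377); SVD([r₁ r₂ r₃]) → R = UVᵀ:
  R  [+0.76450 +0.38516 -0.51690]
  R  [-0.28443 +0.92114 +0.26569]
  R  [+0.57848 -0.05610 +0.81377]
t = (-0.16677, +0.20431, +1.19685) m
tr R = 2.499413; θ = arccos((tr R − 1)/2) = 0.723178 rad = 41.435°
axis k = ((R−Rᵀ)₃₂, (R−Rᵀ)₁₃, (R−Rᵀ)₂₁) / (2 sinθ) = (-0.243126, -0.827614, -0.505909)
rvec = θ·k = (-0.175823, -0.598512, -0.365862)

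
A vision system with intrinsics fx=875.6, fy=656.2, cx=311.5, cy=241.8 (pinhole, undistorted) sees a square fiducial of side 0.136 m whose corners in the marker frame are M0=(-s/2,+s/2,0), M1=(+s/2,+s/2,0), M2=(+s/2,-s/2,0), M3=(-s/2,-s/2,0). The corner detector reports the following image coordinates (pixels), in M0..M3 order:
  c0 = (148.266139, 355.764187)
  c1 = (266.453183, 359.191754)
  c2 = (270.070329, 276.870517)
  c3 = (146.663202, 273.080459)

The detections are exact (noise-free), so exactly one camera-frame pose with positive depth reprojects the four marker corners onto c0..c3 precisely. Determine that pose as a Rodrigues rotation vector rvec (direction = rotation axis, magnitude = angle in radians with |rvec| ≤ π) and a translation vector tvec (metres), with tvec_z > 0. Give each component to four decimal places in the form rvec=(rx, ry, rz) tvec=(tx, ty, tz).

Intrinsics K: fx=875.6, fy=656.2, cx=311.5, cy=241.8
Marker side s = 0.136 m; corners in marker frame (Z=0):
  M0 = (-0.0680, +0.0680, 0)
  M1 = (+0.0680, +0.0680, 0)
  M2 = (+0.0680, -0.0680, 0)
  M3 = (-0.0680, -0.0680, 0)
Detected image corners:
  c0 = (148.266139, 355.764187) px
  c1 = (266.453183, 359.191754) px
  c2 = (270.070329, 276.870517) px
  c3 = (146.663202, 273.080459) px
Planar DLT: solve 8×8 A·h = b for H (H[2,2]=1):
  H  [+891.62389 +58.65070 +207.92790]
  H  [+32.32547 +707.16298 +317.12073]
  H  [+0.01840 +0.31790 +1.00000]
B = K⁻¹H; ‖b₁‖=1.012813, ‖b₂‖=1.012813; λ = 2/(‖b₁‖+‖b₂‖) = 0.987349, sign → tz>0 ⇒ λ=+0.987349
r₁ = λ·B[:,0] = (+0.99895,+0.04194,+0.01817); r₂ = λ·B[:,1] = (-0.04553,+0.94837,+0.31388)
r₃ = r₁×r₂ = (-0.00406,-0.31438,+0.94929); SVD([r₁ r₂ r₃]) → R = UVᵀ:
  R  [+0.99895 -0.04553 -0.00406]
  R  [+0.04194 +0.94837 -0.31438]
  R  [+0.01817 +0.31388 +0.94929]
t = (-0.11679, +0.11333, +0.98735) m
tr R = 2.896615; θ = arccos((tr R − 1)/2) = 0.322937 rad = 18.503°
axis k = ((R−Rᵀ)₃₂, (R−Rᵀ)₁₃, (R−Rᵀ)₂₁) / (2 sinθ) = (+0.989838, -0.035029, +0.137815)
rvec = θ·k = (+0.319656, -0.011312, +0.044506)

rvec=(0.3197, -0.0113, 0.0445) tvec=(-0.1168, 0.1133, 0.9873)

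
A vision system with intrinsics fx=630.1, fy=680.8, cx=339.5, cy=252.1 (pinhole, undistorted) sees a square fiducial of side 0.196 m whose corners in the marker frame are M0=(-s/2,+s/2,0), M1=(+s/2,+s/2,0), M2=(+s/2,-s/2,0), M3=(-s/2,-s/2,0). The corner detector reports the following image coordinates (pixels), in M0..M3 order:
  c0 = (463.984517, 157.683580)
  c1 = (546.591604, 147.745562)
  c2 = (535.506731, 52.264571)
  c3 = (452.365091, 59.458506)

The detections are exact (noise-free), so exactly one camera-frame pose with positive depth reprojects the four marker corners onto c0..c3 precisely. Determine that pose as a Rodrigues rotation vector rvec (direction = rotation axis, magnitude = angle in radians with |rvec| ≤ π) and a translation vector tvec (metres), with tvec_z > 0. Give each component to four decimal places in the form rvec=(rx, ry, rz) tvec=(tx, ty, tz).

Intrinsics K: fx=630.1, fy=680.8, cx=339.5, cy=252.1
Marker side s = 0.196 m; corners in marker frame (Z=0):
  M0 = (-0.0980, +0.0980, 0)
  M1 = (+0.0980, +0.0980, 0)
  M2 = (+0.0980, -0.0980, 0)
  M3 = (-0.0980, -0.0980, 0)
Detected image corners:
  c0 = (463.984517, 157.683580) px
  c1 = (546.591604, 147.745562) px
  c2 = (535.506731, 52.264571) px
  c3 = (452.365091, 59.458506) px
Planar DLT: solve 8×8 A·h = b for H (H[2,2]=1):
  H  [+495.61948 +64.37020 +500.21085]
  H  [-28.51821 +495.39882 +104.28836]
  H  [+0.14570 +0.01295 +1.00000]
B = K⁻¹H; ‖b₁‖=0.729230, ‖b₂‖=0.729230; λ = 2/(‖b₁‖+‖b₂‖) = 1.371309, sign → tz>0 ⇒ λ=+1.371309
r₁ = λ·B[:,0] = (+0.97098,-0.13143,+0.19980); r₂ = λ·B[:,1] = (+0.13052,+0.99129,+0.01776)
r₃ = r₁×r₂ = (-0.20039,+0.00883,+0.97968); SVD([r₁ r₂ r₃]) → R = UVᵀ:
  R  [+0.97098 +0.13052 -0.20039]
  R  [-0.13143 +0.99129 +0.00883]
  R  [+0.19980 +0.01776 +0.97968]
t = (+0.34976, -0.29773, +1.37131) m
tr R = 2.941945; θ = arccos((tr R − 1)/2) = 0.241532 rad = 13.839°
axis k = ((R−Rᵀ)₃₂, (R−Rᵀ)₁₃, (R−Rᵀ)₂₁) / (2 sinθ) = (+0.018660, -0.836548, -0.547576)
rvec = θ·k = (+0.004507, -0.202053, -0.132257)

rvec=(0.0045, -0.2021, -0.1323) tvec=(0.3498, -0.2977, 1.3713)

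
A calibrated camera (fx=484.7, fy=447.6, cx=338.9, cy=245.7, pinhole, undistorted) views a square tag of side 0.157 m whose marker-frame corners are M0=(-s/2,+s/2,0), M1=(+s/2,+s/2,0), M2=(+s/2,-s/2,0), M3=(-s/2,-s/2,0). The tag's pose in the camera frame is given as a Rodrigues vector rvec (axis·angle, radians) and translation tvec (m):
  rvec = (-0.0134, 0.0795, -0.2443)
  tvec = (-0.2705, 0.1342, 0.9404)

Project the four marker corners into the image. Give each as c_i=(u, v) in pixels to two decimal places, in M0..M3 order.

Intrinsics K: fx=484.7, fy=447.6, cx=338.9, cy=245.7
Marker side s = 0.157 m; corners in marker frame (Z=0):
  M0 = (-0.0785, +0.0785, 0)
  M1 = (+0.0785, +0.0785, 0)
  M2 = (+0.0785, -0.0785, 0)
  M3 = (-0.0785, -0.0785, 0)
rvec = (-0.0134, 0.0795, -0.2443), |rvec| = θ = 0.25726 rad = 14.740°
Rodrigues: sinθ=0.25443, 1−cosθ=0.03291; R = I + sinθ·[k]× + (1−cosθ)·[k]×²:
    [+0.96718 +0.24108 +0.08025]
    [-0.24214 +0.97023 +0.00360]
    [-0.07700 -0.02291 +0.99677]
t = (-0.2705, 0.1342, 0.9404) m
M0: Pc = R·M0+t = (-0.32750, +0.22937, +0.94465); u = 484.7·(-0.32750)/0.94465 + 338.9 = 170.8598, v = 447.6·(+0.22937)/0.94465 + 245.7 = 354.3828
M1: Pc = R·M1+t = (-0.17565, +0.19136, +0.93256); u = 484.7·(-0.17565)/0.93256 + 338.9 = 247.6046, v = 447.6·(+0.19136)/0.93256 + 245.7 = 337.5448
M2: Pc = R·M2+t = (-0.21350, +0.03903, +0.93615); u = 484.7·(-0.21350)/0.93615 + 338.9 = 228.3582, v = 447.6·(+0.03903)/0.93615 + 245.7 = 264.3605
M3: Pc = R·M3+t = (-0.36535, +0.07704, +0.94824); u = 484.7·(-0.36535)/0.94824 + 338.9 = 152.1498, v = 447.6·(+0.07704)/0.94824 + 245.7 = 282.0676

c0=(170.86, 354.38) c1=(247.60, 337.54) c2=(228.36, 264.36) c3=(152.15, 282.07)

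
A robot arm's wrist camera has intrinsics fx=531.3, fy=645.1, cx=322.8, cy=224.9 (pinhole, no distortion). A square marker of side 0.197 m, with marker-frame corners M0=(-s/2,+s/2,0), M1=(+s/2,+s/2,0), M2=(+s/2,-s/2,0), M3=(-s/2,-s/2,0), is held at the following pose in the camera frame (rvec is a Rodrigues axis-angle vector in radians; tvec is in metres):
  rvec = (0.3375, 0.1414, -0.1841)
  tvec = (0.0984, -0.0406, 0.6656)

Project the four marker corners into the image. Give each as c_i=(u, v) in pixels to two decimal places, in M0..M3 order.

Intrinsics K: fx=531.3, fy=645.1, cx=322.8, cy=224.9
Marker side s = 0.197 m; corners in marker frame (Z=0):
  M0 = (-0.0985, +0.0985, 0)
  M1 = (+0.0985, +0.0985, 0)
  M2 = (+0.0985, -0.0985, 0)
  M3 = (-0.0985, -0.0985, 0)
rvec = (0.3375, 0.1414, -0.1841), |rvec| = θ = 0.40963 rad = 23.470°
Rodrigues: sinθ=0.39827, 1−cosθ=0.08273; R = I + sinθ·[k]× + (1−cosθ)·[k]×²:
    [+0.97343 +0.20252 +0.10684]
    [-0.15547 +0.92713 -0.34098]
    [-0.16811 +0.31531 +0.93398]
t = (0.0984, -0.0406, 0.6656) m
M0: Pc = R·M0+t = (+0.02247, +0.06604, +0.71322); u = 531.3·(+0.02247)/0.71322 + 322.8 = 339.5354, v = 645.1·(+0.06604)/0.71322 + 224.9 = 284.6286
M1: Pc = R·M1+t = (+0.21423, +0.03541, +0.68010); u = 531.3·(+0.21423)/0.68010 + 322.8 = 490.1600, v = 645.1·(+0.03541)/0.68010 + 224.9 = 258.4866
M2: Pc = R·M2+t = (+0.17433, -0.14724, +0.61798); u = 531.3·(+0.17433)/0.61798 + 322.8 = 472.6808, v = 645.1·(-0.14724)/0.61798 + 224.9 = 71.2040
M3: Pc = R·M3+t = (-0.01743, -0.11661, +0.65110); u = 531.3·(-0.01743)/0.65110 + 322.8 = 308.5758, v = 645.1·(-0.11661)/0.65110 + 224.9 = 109.3661

c0=(339.54, 284.63) c1=(490.16, 258.49) c2=(472.68, 71.20) c3=(308.58, 109.37)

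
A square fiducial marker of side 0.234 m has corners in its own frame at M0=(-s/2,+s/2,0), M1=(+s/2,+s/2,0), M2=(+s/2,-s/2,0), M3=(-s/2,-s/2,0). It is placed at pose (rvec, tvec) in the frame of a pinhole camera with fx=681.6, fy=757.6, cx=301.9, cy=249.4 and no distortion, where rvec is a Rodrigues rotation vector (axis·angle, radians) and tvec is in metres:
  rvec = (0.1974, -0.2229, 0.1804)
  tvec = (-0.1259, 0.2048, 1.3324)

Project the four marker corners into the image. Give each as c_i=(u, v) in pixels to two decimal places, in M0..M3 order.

Intrinsics K: fx=681.6, fy=757.6, cx=301.9, cy=249.4
Marker side s = 0.234 m; corners in marker frame (Z=0):
  M0 = (-0.1170, +0.1170, 0)
  M1 = (+0.1170, +0.1170, 0)
  M2 = (+0.1170, -0.1170, 0)
  M3 = (-0.1170, -0.1170, 0)
rvec = (0.1974, -0.2229, 0.1804), |rvec| = θ = 0.34813 rad = 19.946°
Rodrigues: sinθ=0.34114, 1−cosθ=0.05999; R = I + sinθ·[k]× + (1−cosθ)·[k]×²:
    [+0.95930 -0.19856 -0.20080]
    [+0.15500 +0.96460 -0.21334]
    [+0.23605 +0.17353 +0.95612]
t = (-0.1259, 0.2048, 1.3324) m
M0: Pc = R·M0+t = (-0.26137, +0.29952, +1.32509); u = 681.6·(-0.26137)/1.32509 + 301.9 = 167.4564, v = 757.6·(+0.29952)/1.32509 + 249.4 = 420.6488
M1: Pc = R·M1+t = (-0.03689, +0.33579, +1.38032); u = 681.6·(-0.03689)/1.38032 + 301.9 = 283.6822, v = 757.6·(+0.33579)/1.38032 + 249.4 = 433.7029
M2: Pc = R·M2+t = (+0.00957, +0.11008, +1.33971); u = 681.6·(+0.00957)/1.33971 + 301.9 = 306.7685, v = 757.6·(+0.11008)/1.33971 + 249.4 = 311.6474
M3: Pc = R·M3+t = (-0.21491, +0.07381, +1.28448); u = 681.6·(-0.21491)/1.28448 + 301.9 = 187.8611, v = 757.6·(+0.07381)/1.28448 + 249.4 = 292.9319

c0=(167.46, 420.65) c1=(283.68, 433.70) c2=(306.77, 311.65) c3=(187.86, 292.93)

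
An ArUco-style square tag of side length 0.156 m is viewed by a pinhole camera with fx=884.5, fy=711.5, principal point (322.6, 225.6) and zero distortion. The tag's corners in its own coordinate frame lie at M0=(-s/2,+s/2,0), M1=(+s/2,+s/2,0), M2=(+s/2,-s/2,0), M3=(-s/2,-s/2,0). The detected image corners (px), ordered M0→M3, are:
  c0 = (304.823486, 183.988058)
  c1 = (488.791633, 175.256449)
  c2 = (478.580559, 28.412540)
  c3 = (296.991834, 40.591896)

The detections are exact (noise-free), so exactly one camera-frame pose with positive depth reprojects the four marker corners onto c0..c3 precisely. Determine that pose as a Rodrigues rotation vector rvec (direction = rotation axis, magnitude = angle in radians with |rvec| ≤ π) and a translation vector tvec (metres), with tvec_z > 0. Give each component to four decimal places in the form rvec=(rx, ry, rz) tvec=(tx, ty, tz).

rvec=(-0.0544, 0.1209, -0.0483) tvec=(0.0586, -0.1263, 0.7556)

Intrinsics K: fx=884.5, fy=711.5, cx=322.6, cy=225.6
Marker side s = 0.156 m; corners in marker frame (Z=0):
  M0 = (-0.0780, +0.0780, 0)
  M1 = (+0.0780, +0.0780, 0)
  M2 = (+0.0780, -0.0780, 0)
  M3 = (-0.0780, -0.0780, 0)
Detected image corners:
  c0 = (304.823486, 183.988058) px
  c1 = (488.791633, 175.256449) px
  c2 = (478.580559, 28.412540) px
  c3 = (296.991834, 40.591896) px
Planar DLT: solve 8×8 A·h = b for H (H[2,2]=1):
  H  [+1109.72855 +28.05293 +391.14579]
  H  [-83.97613 +922.01999 +106.69833]
  H  [-0.15775 -0.07566 +1.00000]
B = K⁻¹H; ‖b₁‖=1.323370, ‖b₂‖=1.323370; λ = 2/(‖b₁‖+‖b₂‖) = 0.755647, sign → tz>0 ⇒ λ=+0.755647
r₁ = λ·B[:,0] = (+0.99154,-0.05139,-0.11920); r₂ = λ·B[:,1] = (+0.04482,+0.99736,-0.05717)
r₃ = r₁×r₂ = (+0.12182,+0.05135,+0.99122); SVD([r₁ r₂ r₃]) → R = UVᵀ:
  R  [+0.99154 +0.04482 +0.12182]
  R  [-0.05139 +0.99736 +0.05135]
  R  [-0.11920 -0.05717 +0.99122]
t = (+0.05856, -0.12628, +0.75565) m
tr R = 2.980120; θ = arccos((tr R − 1)/2) = 0.141114 rad = 8.085°
axis k = ((R−Rᵀ)₃₂, (R−Rᵀ)₁₃, (R−Rᵀ)₂₁) / (2 sinθ) = (-0.385801, +0.856839, -0.342029)
rvec = θ·k = (-0.054442, +0.120912, -0.048265)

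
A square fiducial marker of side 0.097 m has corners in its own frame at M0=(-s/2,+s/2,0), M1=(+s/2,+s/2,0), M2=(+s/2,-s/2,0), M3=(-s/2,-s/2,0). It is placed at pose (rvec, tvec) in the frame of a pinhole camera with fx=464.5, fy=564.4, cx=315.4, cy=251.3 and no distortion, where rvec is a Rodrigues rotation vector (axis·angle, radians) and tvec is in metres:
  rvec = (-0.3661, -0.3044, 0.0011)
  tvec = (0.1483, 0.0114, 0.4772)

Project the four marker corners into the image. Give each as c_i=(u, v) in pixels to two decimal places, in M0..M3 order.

c0=(424.37, 319.66) c1=(508.52, 322.00) c2=(490.78, 216.66) c3=(411.57, 208.26)

Intrinsics K: fx=464.5, fy=564.4, cx=315.4, cy=251.3
Marker side s = 0.097 m; corners in marker frame (Z=0):
  M0 = (-0.0485, +0.0485, 0)
  M1 = (+0.0485, +0.0485, 0)
  M2 = (+0.0485, -0.0485, 0)
  M3 = (-0.0485, -0.0485, 0)
rvec = (-0.3661, -0.3044, 0.0011), |rvec| = θ = 0.47612 rad = 27.280°
Rodrigues: sinθ=0.45833, 1−cosθ=0.11122; R = I + sinθ·[k]× + (1−cosθ)·[k]×²:
    [+0.95454 +0.05362 -0.29323]
    [+0.05573 +0.93424 +0.35226]
    [+0.29283 -0.35259 +0.88878]
t = (0.1483, 0.0114, 0.4772) m
M0: Pc = R·M0+t = (+0.10461, +0.05401, +0.44590); u = 464.5·(+0.10461)/0.44590 + 315.4 = 424.3694, v = 564.4·(+0.05401)/0.44590 + 251.3 = 319.6608
M1: Pc = R·M1+t = (+0.19720, +0.05941, +0.47430); u = 464.5·(+0.19720)/0.47430 + 315.4 = 508.5203, v = 564.4·(+0.05941)/0.47430 + 251.3 = 322.0001
M2: Pc = R·M2+t = (+0.19199, -0.03121, +0.50850); u = 464.5·(+0.19199)/0.50850 + 315.4 = 490.7806, v = 564.4·(-0.03121)/0.50850 + 251.3 = 216.6619
M3: Pc = R·M3+t = (+0.09940, -0.03661, +0.48010); u = 464.5·(+0.09940)/0.48010 + 315.4 = 411.5749, v = 564.4·(-0.03661)/0.48010 + 251.3 = 208.2570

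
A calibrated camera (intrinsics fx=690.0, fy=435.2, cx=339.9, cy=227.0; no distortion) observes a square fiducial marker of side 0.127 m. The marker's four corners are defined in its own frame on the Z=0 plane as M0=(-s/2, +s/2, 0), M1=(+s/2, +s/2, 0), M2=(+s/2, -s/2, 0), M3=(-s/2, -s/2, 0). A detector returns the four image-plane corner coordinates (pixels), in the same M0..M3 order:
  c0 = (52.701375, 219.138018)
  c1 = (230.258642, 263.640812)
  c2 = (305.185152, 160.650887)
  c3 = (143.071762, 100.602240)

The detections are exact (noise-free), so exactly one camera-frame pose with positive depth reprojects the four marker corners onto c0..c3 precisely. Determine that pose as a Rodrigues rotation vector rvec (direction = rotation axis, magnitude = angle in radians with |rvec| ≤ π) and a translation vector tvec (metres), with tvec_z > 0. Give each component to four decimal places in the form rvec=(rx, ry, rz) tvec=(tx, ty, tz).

rvec=(0.0559, -0.5675, 0.4301) tvec=(-0.0988, -0.0412, 0.4533)

Intrinsics K: fx=690.0, fy=435.2, cx=339.9, cy=227.0
Marker side s = 0.127 m; corners in marker frame (Z=0):
  M0 = (-0.0635, +0.0635, 0)
  M1 = (+0.0635, +0.0635, 0)
  M2 = (+0.0635, -0.0635, 0)
  M3 = (-0.0635, -0.0635, 0)
Detected image corners:
  c0 = (52.701375, 219.138018) px
  c1 = (230.258642, 263.640812) px
  c2 = (305.185152, 160.650887) px
  c3 = (143.071762, 100.602240) px
Planar DLT: solve 8×8 A·h = b for H (H[2,2]=1):
  H  [+1551.25446 -672.73788 +189.51258]
  H  [+630.47082 +840.62951 +187.44610]
  H  [+1.17354 -0.14493 +1.00000]
B = K⁻¹H; ‖b₁‖=2.205965, ‖b₂‖=2.205965; λ = 2/(‖b₁‖+‖b₂‖) = 0.453316, sign → tz>0 ⇒ λ=+0.453316
r₁ = λ·B[:,0] = (+0.75708,+0.37923,+0.53198); r₂ = λ·B[:,1] = (-0.40961,+0.90989,-0.06570)
r₃ = r₁×r₂ = (-0.50896,-0.16817,+0.84420); SVD([r₁ r₂ r₃]) → R = UVᵀ:
  R  [+0.75708 -0.40961 -0.50896]
  R  [+0.37923 +0.90989 -0.16817]
  R  [+0.53198 -0.06570 +0.84420]
t = (-0.09880, -0.04120, +0.45332) m
tr R = 2.511176; θ = arccos((tr R − 1)/2) = 0.714245 rad = 40.923°
axis k = ((R−Rᵀ)₃₂, (R−Rᵀ)₁₃, (R−Rᵀ)₂₁) / (2 sinθ) = (+0.078215, -0.794559, +0.602128)
rvec = θ·k = (+0.055865, -0.567510, +0.430067)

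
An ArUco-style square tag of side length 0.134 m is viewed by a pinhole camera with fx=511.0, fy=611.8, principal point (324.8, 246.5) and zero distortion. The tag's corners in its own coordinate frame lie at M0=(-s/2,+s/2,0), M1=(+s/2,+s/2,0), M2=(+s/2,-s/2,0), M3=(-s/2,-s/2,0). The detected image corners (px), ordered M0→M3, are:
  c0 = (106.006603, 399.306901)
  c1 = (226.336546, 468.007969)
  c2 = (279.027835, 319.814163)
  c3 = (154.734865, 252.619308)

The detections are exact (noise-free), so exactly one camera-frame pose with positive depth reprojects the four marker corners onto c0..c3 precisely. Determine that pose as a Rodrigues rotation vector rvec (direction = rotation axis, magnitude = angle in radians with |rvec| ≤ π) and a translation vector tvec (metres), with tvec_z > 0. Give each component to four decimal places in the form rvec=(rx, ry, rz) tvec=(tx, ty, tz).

Intrinsics K: fx=511.0, fy=611.8, cx=324.8, cy=246.5
Marker side s = 0.134 m; corners in marker frame (Z=0):
  M0 = (-0.0670, +0.0670, 0)
  M1 = (+0.0670, +0.0670, 0)
  M2 = (+0.0670, -0.0670, 0)
  M3 = (-0.0670, -0.0670, 0)
Detected image corners:
  c0 = (106.006603, 399.306901) px
  c1 = (226.336546, 468.007969) px
  c2 = (279.027835, 319.814163) px
  c3 = (154.734865, 252.619308) px
Planar DLT: solve 8×8 A·h = b for H (H[2,2]=1):
  H  [+882.41944 -344.47565 +190.58106]
  H  [+450.42746 +1163.76385 +360.45008]
  H  [-0.15756 +0.17647 +1.00000]
B = K⁻¹H; ‖b₁‖=2.000575, ‖b₂‖=2.000575; λ = 2/(‖b₁‖+‖b₂‖) = 0.499856, sign → tz>0 ⇒ λ=+0.499856
r₁ = λ·B[:,0] = (+0.91324,+0.39974,-0.07876); r₂ = λ·B[:,1] = (-0.39303,+0.91528,+0.08821)
r₃ = r₁×r₂ = (+0.10735,-0.04960,+0.99298); SVD([r₁ r₂ r₃]) → R = UVᵀ:
  R  [+0.91324 -0.39303 +0.10735]
  R  [+0.39974 +0.91528 -0.04960]
  R  [-0.07876 +0.08821 +0.99298]
t = (-0.13129, +0.09310, +0.49986) m
tr R = 2.821504; θ = arccos((tr R − 1)/2) = 0.425695 rad = 24.391°
axis k = ((R−Rᵀ)₃₂, (R−Rᵀ)₁₃, (R−Rᵀ)₂₁) / (2 sinθ) = (+0.166864, +0.225339, +0.959885)
rvec = θ·k = (+0.071033, +0.095926, +0.408618)

rvec=(0.0710, 0.0959, 0.4086) tvec=(-0.1313, 0.0931, 0.4999)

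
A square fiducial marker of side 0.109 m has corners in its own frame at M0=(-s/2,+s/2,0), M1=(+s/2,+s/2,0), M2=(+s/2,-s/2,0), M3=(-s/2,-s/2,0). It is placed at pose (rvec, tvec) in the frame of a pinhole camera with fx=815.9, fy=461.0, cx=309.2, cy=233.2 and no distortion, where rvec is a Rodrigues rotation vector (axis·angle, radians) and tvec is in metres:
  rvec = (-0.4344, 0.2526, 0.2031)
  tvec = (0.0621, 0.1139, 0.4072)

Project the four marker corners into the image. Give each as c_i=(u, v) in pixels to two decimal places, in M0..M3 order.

Intrinsics K: fx=815.9, fy=461.0, cx=309.2, cy=233.2
Marker side s = 0.109 m; corners in marker frame (Z=0):
  M0 = (-0.0545, +0.0545, 0)
  M1 = (+0.0545, +0.0545, 0)
  M2 = (+0.0545, -0.0545, 0)
  M3 = (-0.0545, -0.0545, 0)
rvec = (-0.4344, 0.2526, 0.2031), |rvec| = θ = 0.54200 rad = 31.054°
Rodrigues: sinθ=0.51585, 1−cosθ=0.14332; R = I + sinθ·[k]× + (1−cosθ)·[k]×²:
    [+0.94875 -0.24684 +0.19737]
    [+0.13977 +0.88781 +0.43847]
    [-0.28346 -0.38841 +0.87681]
t = (0.0621, 0.1139, 0.4072) m
M0: Pc = R·M0+t = (-0.00306, +0.15467, +0.40148); u = 815.9·(-0.00306)/0.40148 + 309.2 = 302.9831, v = 461.0·(+0.15467)/0.40148 + 233.2 = 410.7983
M1: Pc = R·M1+t = (+0.10035, +0.16990, +0.37058); u = 815.9·(+0.10035)/0.37058 + 309.2 = 530.1460, v = 461.0·(+0.16990)/0.37058 + 233.2 = 444.5568
M2: Pc = R·M2+t = (+0.12726, +0.07313, +0.41292); u = 815.9·(+0.12726)/0.41292 + 309.2 = 560.6549, v = 461.0·(+0.07313)/0.41292 + 233.2 = 314.8470
M3: Pc = R·M3+t = (+0.02385, +0.05790, +0.44382); u = 815.9·(+0.02385)/0.44382 + 309.2 = 353.0377, v = 461.0·(+0.05790)/0.44382 + 233.2 = 293.3386

c0=(302.98, 410.80) c1=(530.15, 444.56) c2=(560.65, 314.85) c3=(353.04, 293.34)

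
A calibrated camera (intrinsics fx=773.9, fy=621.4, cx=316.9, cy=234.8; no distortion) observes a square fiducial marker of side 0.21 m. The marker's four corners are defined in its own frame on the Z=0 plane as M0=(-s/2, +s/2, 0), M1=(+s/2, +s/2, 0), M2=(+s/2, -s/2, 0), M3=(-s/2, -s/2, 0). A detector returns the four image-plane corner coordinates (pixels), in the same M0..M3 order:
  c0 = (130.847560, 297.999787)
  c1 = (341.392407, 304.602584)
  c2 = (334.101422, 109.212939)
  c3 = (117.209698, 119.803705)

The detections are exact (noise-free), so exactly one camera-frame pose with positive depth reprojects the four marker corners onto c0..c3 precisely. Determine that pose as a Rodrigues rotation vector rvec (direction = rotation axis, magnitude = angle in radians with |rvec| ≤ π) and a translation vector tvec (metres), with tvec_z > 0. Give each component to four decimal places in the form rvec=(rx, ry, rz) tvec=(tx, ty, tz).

rvec=(0.1182, 0.3098, -0.0151) tvec=(-0.0820, -0.0284, 0.6986)

Intrinsics K: fx=773.9, fy=621.4, cx=316.9, cy=234.8
Marker side s = 0.21 m; corners in marker frame (Z=0):
  M0 = (-0.1050, +0.1050, 0)
  M1 = (+0.1050, +0.1050, 0)
  M2 = (+0.1050, -0.1050, 0)
  M3 = (-0.1050, -0.1050, 0)
Detected image corners:
  c0 = (130.847560, 297.999787) px
  c1 = (341.392407, 304.602584) px
  c2 = (334.101422, 109.212939) px
  c3 = (117.209698, 119.803705) px
Planar DLT: solve 8×8 A·h = b for H (H[2,2]=1):
  H  [+916.64748 +88.11013 +226.07872]
  H  [-99.56189 +921.45860 +209.54690]
  H  [-0.43658 +0.16279 +1.00000]
B = K⁻¹H; ‖b₁‖=1.431433, ‖b₂‖=1.431433; λ = 2/(‖b₁‖+‖b₂‖) = 0.698601, sign → tz>0 ⇒ λ=+0.698601
r₁ = λ·B[:,0] = (+0.95235,+0.00331,-0.30499); r₂ = λ·B[:,1] = (+0.03297,+0.99296,+0.11373)
r₃ = r₁×r₂ = (+0.30322,-0.11836,+0.94554); SVD([r₁ r₂ r₃]) → R = UVᵀ:
  R  [+0.95235 +0.03297 +0.30322]
  R  [+0.00331 +0.99296 -0.11836]
  R  [-0.30499 +0.11373 +0.94554]
t = (-0.08198, -0.02839, +0.69860) m
tr R = 2.890853; θ = arccos((tr R − 1)/2) = 0.331895 rad = 19.016°
axis k = ((R−Rᵀ)₃₂, (R−Rᵀ)₁₃, (R−Rᵀ)₂₁) / (2 sinθ) = (+0.356146, +0.933321, -0.045507)
rvec = θ·k = (+0.118203, +0.309764, -0.015103)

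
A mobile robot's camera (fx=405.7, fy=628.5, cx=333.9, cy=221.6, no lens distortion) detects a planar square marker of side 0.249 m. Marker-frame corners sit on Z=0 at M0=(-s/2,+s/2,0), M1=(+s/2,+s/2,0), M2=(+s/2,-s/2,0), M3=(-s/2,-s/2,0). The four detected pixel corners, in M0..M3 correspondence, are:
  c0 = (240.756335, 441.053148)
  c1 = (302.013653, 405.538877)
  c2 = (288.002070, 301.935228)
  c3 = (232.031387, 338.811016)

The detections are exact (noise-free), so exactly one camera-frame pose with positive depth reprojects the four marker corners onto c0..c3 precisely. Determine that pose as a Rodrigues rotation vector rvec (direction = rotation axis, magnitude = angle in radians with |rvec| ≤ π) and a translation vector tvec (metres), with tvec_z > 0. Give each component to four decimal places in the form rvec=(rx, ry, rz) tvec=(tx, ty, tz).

Intrinsics K: fx=405.7, fy=628.5, cx=333.9, cy=221.6
Marker side s = 0.249 m; corners in marker frame (Z=0):
  M0 = (-0.1245, +0.1245, 0)
  M1 = (+0.1245, +0.1245, 0)
  M2 = (+0.1245, -0.1245, 0)
  M3 = (-0.1245, -0.1245, 0)
Detected image corners:
  c0 = (240.756335, 441.053148) px
  c1 = (302.013653, 405.538877) px
  c2 = (288.002070, 301.935228) px
  c3 = (232.031387, 338.811016) px
Planar DLT: solve 8×8 A·h = b for H (H[2,2]=1):
  H  [+190.06276 -42.10289 +264.85114]
  H  [-208.30809 +290.78640 +370.10454]
  H  [-0.16898 -0.32945 +1.00000]
B = K⁻¹H; ‖b₁‖=0.686724, ‖b₂‖=0.686724; λ = 2/(‖b₁‖+‖b₂‖) = 1.456190, sign → tz>0 ⇒ λ=+1.456190
r₁ = λ·B[:,0] = (+0.88472,-0.39587,-0.24607); r₂ = λ·B[:,1] = (+0.24372,+0.84288,-0.47974)
r₃ = r₁×r₂ = (+0.39733,+0.36447,+0.84220); SVD([r₁ r₂ r₃]) → R = UVᵀ:
  R  [+0.88472 +0.24372 +0.39733]
  R  [-0.39587 +0.84288 +0.36447]
  R  [-0.24607 -0.47974 +0.84220]
t = (-0.24784, +0.34407, +1.45619) m
tr R = 2.569800; θ = arccos((tr R − 1)/2) = 0.668262 rad = 38.289°
axis k = ((R−Rᵀ)₃₂, (R−Rᵀ)₁₃, (R−Rᵀ)₂₁) / (2 sinθ) = (-0.681227, +0.519189, -0.516113)
rvec = θ·k = (-0.455238, +0.346954, -0.344898)

rvec=(-0.4552, 0.3470, -0.3449) tvec=(-0.2478, 0.3441, 1.4562)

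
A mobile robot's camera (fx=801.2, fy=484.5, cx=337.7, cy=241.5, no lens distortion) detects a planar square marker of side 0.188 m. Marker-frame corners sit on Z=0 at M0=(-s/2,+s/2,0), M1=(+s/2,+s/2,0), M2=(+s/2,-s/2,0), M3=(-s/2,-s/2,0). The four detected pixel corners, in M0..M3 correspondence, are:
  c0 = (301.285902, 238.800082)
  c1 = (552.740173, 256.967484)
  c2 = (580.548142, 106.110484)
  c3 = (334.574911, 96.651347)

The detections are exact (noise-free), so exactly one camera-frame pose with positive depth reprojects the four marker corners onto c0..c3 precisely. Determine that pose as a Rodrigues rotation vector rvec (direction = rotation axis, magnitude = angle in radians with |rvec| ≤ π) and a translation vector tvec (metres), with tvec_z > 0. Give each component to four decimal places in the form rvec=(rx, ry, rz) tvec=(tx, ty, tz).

rvec=(-0.1057, 0.1778, 0.1273) tvec=(0.0766, -0.0852, 0.6058)

Intrinsics K: fx=801.2, fy=484.5, cx=337.7, cy=241.5
Marker side s = 0.188 m; corners in marker frame (Z=0):
  M0 = (-0.0940, +0.0940, 0)
  M1 = (+0.0940, +0.0940, 0)
  M2 = (+0.0940, -0.0940, 0)
  M3 = (-0.0940, -0.0940, 0)
Detected image corners:
  c0 = (301.285902, 238.800082) px
  c1 = (552.740173, 256.967484) px
  c2 = (580.548142, 106.110484) px
  c3 = (334.574911, 96.651347) px
Planar DLT: solve 8×8 A·h = b for H (H[2,2]=1):
  H  [+1189.32716 -231.13645 +438.98286]
  H  [+20.46470 +751.67356 +173.37428]
  H  [-0.30163 -0.15427 +1.00000]
B = K⁻¹H; ‖b₁‖=1.650823, ‖b₂‖=1.650824; λ = 2/(‖b₁‖+‖b₂‖) = 0.605758, sign → tz>0 ⇒ λ=+0.605758
r₁ = λ·B[:,0] = (+0.97622,+0.11666,-0.18271); r₂ = λ·B[:,1] = (-0.13537,+0.98638,-0.09345)
r₃ = r₁×r₂ = (+0.16932,+0.11596,+0.97871); SVD([r₁ r₂ r₃]) → R = UVᵀ:
  R  [+0.97622 -0.13537 +0.16932]
  R  [+0.11666 +0.98638 +0.11596]
  R  [-0.18271 -0.09345 +0.97871]
t = (+0.07658, -0.08518, +0.60576) m
tr R = 2.941314; θ = arccos((tr R − 1)/2) = 0.242849 rad = 13.914°
axis k = ((R−Rᵀ)₃₂, (R−Rᵀ)₁₃, (R−Rᵀ)₂₁) / (2 sinθ) = (-0.435421, +0.731983, +0.524031)
rvec = θ·k = (-0.105741, +0.177761, +0.127260)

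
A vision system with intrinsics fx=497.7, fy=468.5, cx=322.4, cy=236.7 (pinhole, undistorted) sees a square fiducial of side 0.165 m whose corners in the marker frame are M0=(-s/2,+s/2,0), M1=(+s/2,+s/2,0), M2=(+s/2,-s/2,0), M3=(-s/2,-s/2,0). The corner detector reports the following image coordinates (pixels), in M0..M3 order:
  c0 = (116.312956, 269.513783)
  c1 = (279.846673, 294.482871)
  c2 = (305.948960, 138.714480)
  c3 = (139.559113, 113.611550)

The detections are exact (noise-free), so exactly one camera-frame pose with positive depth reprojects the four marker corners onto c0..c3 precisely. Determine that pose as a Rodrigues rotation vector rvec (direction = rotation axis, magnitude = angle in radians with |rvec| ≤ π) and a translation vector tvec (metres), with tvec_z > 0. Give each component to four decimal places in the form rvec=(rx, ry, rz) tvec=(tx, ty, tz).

rvec=(0.0501, 0.0096, 0.1599) tvec=(-0.1106, -0.0335, 0.4909)

Intrinsics K: fx=497.7, fy=468.5, cx=322.4, cy=236.7
Marker side s = 0.165 m; corners in marker frame (Z=0):
  M0 = (-0.0825, +0.0825, 0)
  M1 = (+0.0825, +0.0825, 0)
  M2 = (+0.0825, -0.0825, 0)
  M3 = (-0.0825, -0.0825, 0)
Detected image corners:
  c0 = (116.312956, 269.513783) px
  c1 = (279.846673, 294.482871) px
  c2 = (305.948960, 138.714480) px
  c3 = (139.559113, 113.611550) px
Planar DLT: solve 8×8 A·h = b for H (H[2,2]=1):
  H  [+997.30024 -127.81115 +210.23442]
  H  [+149.40761 +965.52418 +204.73251]
  H  [-0.01138 +0.10323 +1.00000]
B = K⁻¹H; ‖b₁‖=2.037256, ‖b₂‖=2.037256; λ = 2/(‖b₁‖+‖b₂‖) = 0.490856, sign → tz>0 ⇒ λ=+0.490856
r₁ = λ·B[:,0] = (+0.98720,+0.15936,-0.00559); r₂ = λ·B[:,1] = (-0.15888,+0.98600,+0.05067)
r₃ = r₁×r₂ = (+0.01358,-0.04914,+0.99870); SVD([r₁ r₂ r₃]) → R = UVᵀ:
  R  [+0.98720 -0.15888 +0.01358]
  R  [+0.15936 +0.98600 -0.04914]
  R  [-0.00559 +0.05067 +0.99870]
t = (-0.11062, -0.03349, +0.49086) m
tr R = 2.971902; θ = arccos((tr R − 1)/2) = 0.167822 rad = 9.616°
axis k = ((R−Rᵀ)₃₂, (R−Rᵀ)₁₃, (R−Rᵀ)₂₁) / (2 sinθ) = (+0.298760, +0.057377, +0.952602)
rvec = θ·k = (+0.050139, +0.009629, +0.159868)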